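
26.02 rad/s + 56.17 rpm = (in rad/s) 26.02 rad/s is already in rad/s. 1 rpm = 0.10471976 rad/s, so 56.17 rpm = 56.17 * 0.10471976 = 5.8821086 rad/s. Sum: 26.02 + 5.8821086 = 31.902109 rad/s. Result: 31.902109 rad/s ≈ 31.9 rad/s (4 s.f.). Final answer: 31.9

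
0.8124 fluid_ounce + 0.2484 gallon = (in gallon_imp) 1 fluid_ounce = 2.957353e-05 m^3, so 0.8124 fluid_ounce = 0.8124 * 2.957353e-05 = 2.4025535e-05 m^3. 1 gallon = 0.0037854118 m^3, so 0.2484 gallon = 0.2484 * 0.0037854118 = 0.00094029629 m^3. Sum: 2.4025535e-05 + 0.00094029629 = 0.00096432182 m^3. 1 gallon_imp = 0.00454609 m^3, so 0.00096432182 m^3 = 0.00096432182 / 0.00454609 = 0.21212115 gallon_imp ≈ 0.2121 gallon_imp (4 s.f.). Final answer: 0.2121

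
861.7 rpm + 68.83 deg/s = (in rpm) 1 rpm = 0.10471976 rad/s, so 861.7 rpm = 861.7 * 0.10471976 = 90.237013 rad/s. 1 deg/s = 0.017453293 rad/s, so 68.83 deg/s = 68.83 * 0.017453293 = 1.2013101 rad/s. Sum: 90.237013 + 1.2013101 = 91.438323 rad/s. 1 rpm = 0.10471976 rad/s, so 91.438323 rad/s = 91.438323 / 0.10471976 = 873.17167 rpm ≈ 873.2 rpm (4 s.f.). Final answer: 873.2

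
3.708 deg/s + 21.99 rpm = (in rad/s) 2.368. Check: 1 deg/s = 0.017453293 rad/s, so 3.708 deg/s = 3.708 * 0.017453293 = 0.064716809 rad/s. 1 rpm = 0.10471976 rad/s, so 21.99 rpm = 21.99 * 0.10471976 = 2.3027874 rad/s. Sum: 0.064716809 + 2.3027874 = 2.3675042 rad/s. Result: 2.3675042 rad/s ≈ 2.368 rad/s (4 s.f.).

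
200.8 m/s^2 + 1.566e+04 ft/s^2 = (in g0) 200.8 m/s^2 is already in m/s^2. 1 ft/s^2 = 0.3048 m/s^2, so 1.566e+04 ft/s^2 = 1.566e+04 * 0.3048 = 4773.168 m/s^2. Sum: 200.8 + 4773.168 = 4973.968 m/s^2. 1 g0 = 9.80665 m/s^2, so 4973.968 m/s^2 = 4973.968 / 9.80665 = 507.20358 g0 ≈ 507.2 g0 (4 s.f.). Final answer: 507.2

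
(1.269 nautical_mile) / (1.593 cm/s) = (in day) 1.708. Check: 1 nautical_mile = 1852 m, so 1.269 nautical_mile = 1.269 * 1852 = 2350.188 m. 1 cm/s = 0.01 m/s, so 1.593 cm/s = 1.593 * 0.01 = 0.01593 m/s. Combine: 2350.188 m / 0.01593 m/s = 147532.2 s. 1 day = 86400 s, so 147532.2 s = 147532.2 / 86400 = 1.7075487 day ≈ 1.708 day (4 s.f.).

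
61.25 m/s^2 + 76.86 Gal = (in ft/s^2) 61.25 m/s^2 is already in m/s^2. 1 Gal = 0.01 m/s^2, so 76.86 Gal = 76.86 * 0.01 = 0.7686 m/s^2. Sum: 61.25 + 0.7686 = 62.0186 m/s^2. 1 ft/s^2 = 0.3048 m/s^2, so 62.0186 m/s^2 = 62.0186 / 0.3048 = 203.4731 ft/s^2 ≈ 203.5 ft/s^2 (4 s.f.). Final answer: 203.5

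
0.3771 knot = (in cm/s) 19.4. Check: 1 knot = 0.51444444 m/s, so 0.3771 knot = 0.3771 * 0.51444444 = 0.193997 m/s. 1 cm/s = 0.01 m/s, so 0.193997 m/s = 0.193997 / 0.01 = 19.3997 cm/s ≈ 19.4 cm/s (4 s.f.).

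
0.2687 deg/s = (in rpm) 1 deg/s = 0.017453293 rad/s, so 0.2687 deg/s = 0.2687 * 0.017453293 = 0.0046896997 rad/s. 1 rpm = 0.10471976 rad/s, so 0.0046896997 rad/s = 0.0046896997 / 0.10471976 = 0.044783333 rpm ≈ 0.04478 rpm (4 s.f.). Final answer: 0.04478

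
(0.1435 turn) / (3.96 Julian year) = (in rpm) 1 turn = 6.2831853 rad, so 0.1435 turn = 0.1435 * 6.2831853 = 0.90163709 rad. 1 Julian year = 31557600 s, so 3.96 Julian year = 3.96 * 31557600 = 1.249681e+08 s. Combine: 0.90163709 rad / 1.249681e+08 s = 7.2149382e-09 rad/s. 1 rpm = 0.10471976 rad/s, so 7.2149382e-09 rad/s = 7.2149382e-09 / 0.10471976 = 6.8897585e-08 rpm ≈ 6.89e-08 rpm (4 s.f.). Final answer: 6.89e-08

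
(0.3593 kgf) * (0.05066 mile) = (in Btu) 1 kgf = 9.80665 N, so 0.3593 kgf = 0.3593 * 9.80665 = 3.5235293 N. 1 mile = 1609.344 m, so 0.05066 mile = 0.05066 * 1609.344 = 81.529367 m. Combine: 3.5235293 N * 81.529367 m = 287.27112 J. 1 Btu = 1055.0559 J, so 287.27112 J = 287.27112 / 1055.0559 = 0.27228048 Btu ≈ 0.2723 Btu (4 s.f.). Final answer: 0.2723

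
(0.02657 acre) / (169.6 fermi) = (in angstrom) 6.34e+24. Check: 1 acre = 4046.8564 m^2, so 0.02657 acre = 0.02657 * 4046.8564 = 107.52498 m^2. 1 fermi = 1e-15 m, so 169.6 fermi = 169.6 * 1e-15 = 1.696e-13 m. Combine: 107.52498 m^2 / 1.696e-13 m = 6.339916e+14 m. 1 angstrom = 1e-10 m, so 6.339916e+14 m = 6.339916e+14 / 1e-10 = 6.339916e+24 angstrom ≈ 6.34e+24 angstrom (4 s.f.).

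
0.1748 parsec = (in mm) 1 parsec = 3.0856776e+16 m, so 0.1748 parsec = 0.1748 * 3.0856776e+16 = 5.3937644e+15 m. 1 mm = 0.001 m, so 5.3937644e+15 m = 5.3937644e+15 / 0.001 = 5.3937644e+18 mm ≈ 5.394e+18 mm (4 s.f.). Final answer: 5.394e+18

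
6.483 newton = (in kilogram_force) 6.483 newton = 6.483 N. 1 kilogram_force = 9.80665 N, so 6.483 N = 6.483 / 9.80665 = 0.66108202 kilogram_force ≈ 0.6611 kilogram_force (4 s.f.). Final answer: 0.6611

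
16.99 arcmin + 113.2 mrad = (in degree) 1 arcmin = 0.00029088821 rad, so 16.99 arcmin = 16.99 * 0.00029088821 = 0.0049421907 rad. 1 mrad = 0.001 rad, so 113.2 mrad = 113.2 * 0.001 = 0.1132 rad. Sum: 0.0049421907 + 0.1132 = 0.11814219 rad. 1 degree = 0.017453293 rad, so 0.11814219 rad = 0.11814219 / 0.017453293 = 6.7690489 degree ≈ 6.769 degree (4 s.f.). Final answer: 6.769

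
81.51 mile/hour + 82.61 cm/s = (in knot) 1 mile/hour = 0.44704 m/s, so 81.51 mile/hour = 81.51 * 0.44704 = 36.43823 m/s. 1 cm/s = 0.01 m/s, so 82.61 cm/s = 82.61 * 0.01 = 0.8261 m/s. Sum: 36.43823 + 0.8261 = 37.26433 m/s. 1 knot = 0.51444444 m/s, so 37.26433 m/s = 37.26433 / 0.51444444 = 72.436063 knot ≈ 72.44 knot (4 s.f.). Final answer: 72.44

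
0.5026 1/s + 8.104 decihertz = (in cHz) 0.5026 1/s = 0.5026 Hz. 1 decihertz = 0.1 Hz, so 8.104 decihertz = 8.104 * 0.1 = 0.8104 Hz. Sum: 0.5026 + 0.8104 = 1.313 Hz. 1 cHz = 0.01 Hz, so 1.313 Hz = 1.313 / 0.01 = 131.3 cHz. Final answer: 131.3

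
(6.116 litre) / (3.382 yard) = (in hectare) 1 litre = 0.001 m^3, so 6.116 litre = 6.116 * 0.001 = 0.006116 m^3. 1 yard = 0.9144 m, so 3.382 yard = 3.382 * 0.9144 = 3.0925008 m. Combine: 0.006116 m^3 / 3.0925008 m = 0.0019776874 m^2. 1 hectare = 10000 m^2, so 0.0019776874 m^2 = 0.0019776874 / 10000 = 1.9776874e-07 hectare ≈ 1.978e-07 hectare (4 s.f.). Final answer: 1.978e-07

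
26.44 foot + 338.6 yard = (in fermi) 1 foot = 0.3048 m, so 26.44 foot = 26.44 * 0.3048 = 8.058912 m. 1 yard = 0.9144 m, so 338.6 yard = 338.6 * 0.9144 = 309.61584 m. Sum: 8.058912 + 309.61584 = 317.67475 m. 1 fermi = 1e-15 m, so 317.67475 m = 317.67475 / 1e-15 = 3.1767475e+17 fermi ≈ 3.177e+17 fermi (4 s.f.). Final answer: 3.177e+17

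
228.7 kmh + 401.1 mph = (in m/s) 1 kmh = 0.27777778 m/s, so 228.7 kmh = 228.7 * 0.27777778 = 63.527778 m/s. 1 mph = 0.44704 m/s, so 401.1 mph = 401.1 * 0.44704 = 179.30774 m/s. Sum: 63.527778 + 179.30774 = 242.83552 m/s. Result: 242.83552 m/s ≈ 242.8 m/s (4 s.f.). Final answer: 242.8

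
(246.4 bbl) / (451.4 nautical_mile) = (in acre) 1.158e-08. Check: 1 bbl = 0.15898729 m^3, so 246.4 bbl = 246.4 * 0.15898729 = 39.174469 m^3. 1 nautical_mile = 1852 m, so 451.4 nautical_mile = 451.4 * 1852 = 835992.8 m. Combine: 39.174469 m^3 / 835992.8 m = 4.6859817e-05 m^2. 1 acre = 4046.8564 m^2, so 4.6859817e-05 m^2 = 4.6859817e-05 / 4046.8564 = 1.1579313e-08 acre ≈ 1.158e-08 acre (4 s.f.).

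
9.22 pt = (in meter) 1 pt = 0.00035277778 m, so 9.22 pt = 9.22 * 0.00035277778 = 0.0032526111 m. 0.0032526111 m = 0.0032526111 meter ≈ 0.003253 meter (4 s.f.). Final answer: 0.003253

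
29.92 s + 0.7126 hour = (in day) 0.03004. Check: 29.92 s is already in s. 1 hour = 3600 s, so 0.7126 hour = 0.7126 * 3600 = 2565.36 s. Sum: 29.92 + 2565.36 = 2595.28 s. 1 day = 86400 s, so 2595.28 s = 2595.28 / 86400 = 0.030037963 day ≈ 0.03004 day (4 s.f.).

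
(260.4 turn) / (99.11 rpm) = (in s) 157.6. Check: 1 turn = 6.2831853 rad, so 260.4 turn = 260.4 * 6.2831853 = 1636.1415 rad. 1 rpm = 0.10471976 rad/s, so 99.11 rpm = 99.11 * 0.10471976 = 10.378775 rad/s. Combine: 1636.1415 rad / 10.378775 rad/s = 157.64302 s. Result: 157.64302 s ≈ 157.6 s (4 s.f.).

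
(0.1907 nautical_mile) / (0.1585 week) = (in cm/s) 1 nautical_mile = 1852 m, so 0.1907 nautical_mile = 0.1907 * 1852 = 353.1764 m. 1 week = 604800 s, so 0.1585 week = 0.1585 * 604800 = 95860.8 s. Combine: 353.1764 m / 95860.8 s = 0.003684263 m/s. 1 cm/s = 0.01 m/s, so 0.003684263 m/s = 0.003684263 / 0.01 = 0.3684263 cm/s ≈ 0.3684 cm/s (4 s.f.). Final answer: 0.3684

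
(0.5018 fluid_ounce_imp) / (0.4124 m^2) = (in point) 1 fluid_ounce_imp = 2.8413063e-05 m^3, so 0.5018 fluid_ounce_imp = 0.5018 * 2.8413063e-05 = 1.4257675e-05 m^3. 0.4124 m^2 is already in m^2. Combine: 1.4257675e-05 m^3 / 0.4124 m^2 = 3.4572441e-05 m. 1 point = 0.00035277778 m, so 3.4572441e-05 m = 3.4572441e-05 / 0.00035277778 = 0.098000621 point ≈ 0.098 point (4 s.f.). Final answer: 0.098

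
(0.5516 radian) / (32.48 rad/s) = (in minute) 0.000283. Check: 0.5516 radian = 0.5516 rad. 32.48 rad/s is already in rad/s. Combine: 0.5516 rad / 32.48 rad/s = 0.016982759 s. 1 minute = 60 s, so 0.016982759 s = 0.016982759 / 60 = 0.00028304598 minute ≈ 0.000283 minute (4 s.f.).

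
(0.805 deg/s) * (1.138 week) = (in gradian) 6.156e+05. Check: 1 deg/s = 0.017453293 rad/s, so 0.805 deg/s = 0.805 * 0.017453293 = 0.0140499 rad/s. 1 week = 604800 s, so 1.138 week = 1.138 * 604800 = 688262.4 s. Combine: 0.0140499 rad/s * 688262.4 s = 9670.0182 rad. 1 gradian = 0.015707963 rad, so 9670.0182 rad = 9670.0182 / 0.015707963 = 615612.48 gradian ≈ 6.156e+05 gradian (4 s.f.).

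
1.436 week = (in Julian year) 1 week = 604800 s, so 1.436 week = 1.436 * 604800 = 868492.8 s. 1 Julian year = 31557600 s, so 868492.8 s = 868492.8 / 31557600 = 0.027520876 Julian year ≈ 0.02752 Julian year (4 s.f.). Final answer: 0.02752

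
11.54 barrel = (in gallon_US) 484.7. Check: 1 barrel = 0.15898729 m^3, so 11.54 barrel = 11.54 * 0.15898729 = 1.8347134 m^3. 1 gallon_US = 0.0037854118 m^3, so 1.8347134 m^3 = 1.8347134 / 0.0037854118 = 484.68 gallon_US ≈ 484.7 gallon_US (4 s.f.).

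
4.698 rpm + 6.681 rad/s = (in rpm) 1 rpm = 0.10471976 rad/s, so 4.698 rpm = 4.698 * 0.10471976 = 0.49197341 rad/s. 6.681 rad/s is already in rad/s. Sum: 0.49197341 + 6.681 = 7.1729734 rad/s. 1 rpm = 0.10471976 rad/s, so 7.1729734 rad/s = 7.1729734 / 0.10471976 = 68.49685 rpm ≈ 68.5 rpm (4 s.f.). Final answer: 68.5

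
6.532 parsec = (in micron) 2.016e+23. Check: 1 parsec = 3.0856776e+16 m, so 6.532 parsec = 6.532 * 3.0856776e+16 = 2.0155646e+17 m. 1 micron = 1e-06 m, so 2.0155646e+17 m = 2.0155646e+17 / 1e-06 = 2.0155646e+23 micron ≈ 2.016e+23 micron (4 s.f.).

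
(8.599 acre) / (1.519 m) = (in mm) 2.291e+07. Check: 1 acre = 4046.8564 m^2, so 8.599 acre = 8.599 * 4046.8564 = 34798.918 m^2. 1.519 m is already in m. Combine: 34798.918 m^2 / 1.519 m = 22909.097 m. 1 mm = 0.001 m, so 22909.097 m = 22909.097 / 0.001 = 22909097 mm ≈ 2.291e+07 mm (4 s.f.).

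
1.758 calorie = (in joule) 1 calorie = 4.184 J, so 1.758 calorie = 1.758 * 4.184 = 7.355472 J. 7.355472 J = 7.355472 joule ≈ 7.355 joule (4 s.f.). Final answer: 7.355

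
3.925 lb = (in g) 1780. Check: 1 lb = 0.45359237 kg, so 3.925 lb = 3.925 * 0.45359237 = 1.7803501 kg. 1 g = 0.001 kg, so 1.7803501 kg = 1.7803501 / 0.001 = 1780.3501 g ≈ 1780 g (4 s.f.).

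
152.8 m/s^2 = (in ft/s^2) 501.3. Check: 1 ft/s^2 = 0.3048 m/s^2, so 152.8 m/s^2 = 152.8 / 0.3048 = 501.31234 ft/s^2 ≈ 501.3 ft/s^2 (4 s.f.).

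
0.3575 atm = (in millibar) 1 atm = 101325 Pa, so 0.3575 atm = 0.3575 * 101325 = 36223.688 Pa. 1 millibar = 100 Pa, so 36223.688 Pa = 36223.688 / 100 = 362.23687 millibar ≈ 362.2 millibar (4 s.f.). Final answer: 362.2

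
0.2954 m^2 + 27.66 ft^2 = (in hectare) 0.0002865. Check: 0.2954 m^2 is already in m^2. 1 ft^2 = 0.09290304 m^2, so 27.66 ft^2 = 27.66 * 0.09290304 = 2.5696981 m^2. Sum: 0.2954 + 2.5696981 = 2.8650981 m^2. 1 hectare = 10000 m^2, so 2.8650981 m^2 = 2.8650981 / 10000 = 0.00028650981 hectare ≈ 0.0002865 hectare (4 s.f.).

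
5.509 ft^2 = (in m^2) 0.5118. Check: 1 ft^2 = 0.09290304 m^2, so 5.509 ft^2 = 5.509 * 0.09290304 = 0.51180285 m^2. Result: 0.51180285 m^2 ≈ 0.5118 m^2 (4 s.f.).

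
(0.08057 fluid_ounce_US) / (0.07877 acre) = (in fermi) 7.475e+06. Check: 1 fluid_ounce_US = 2.957353e-05 m^3, so 0.08057 fluid_ounce_US = 0.08057 * 2.957353e-05 = 2.3827393e-06 m^3. 1 acre = 4046.8564 m^2, so 0.07877 acre = 0.07877 * 4046.8564 = 318.77088 m^2. Combine: 2.3827393e-06 m^3 / 318.77088 m^2 = 7.4747708e-09 m. 1 fermi = 1e-15 m, so 7.4747708e-09 m = 7.4747708e-09 / 1e-15 = 7474770.8 fermi ≈ 7.475e+06 fermi (4 s.f.).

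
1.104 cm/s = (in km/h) 1 cm/s = 0.01 m/s, so 1.104 cm/s = 1.104 * 0.01 = 0.01104 m/s. 1 km/h = 0.27777778 m/s, so 0.01104 m/s = 0.01104 / 0.27777778 = 0.039744 km/h ≈ 0.03974 km/h (4 s.f.). Final answer: 0.03974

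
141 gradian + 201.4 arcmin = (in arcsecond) 4.689e+05. Check: 1 gradian = 0.015707963 rad, so 141 gradian = 141 * 0.015707963 = 2.2148228 rad. 1 arcmin = 0.00029088821 rad, so 201.4 arcmin = 201.4 * 0.00029088821 = 0.058584885 rad. Sum: 2.2148228 + 0.058584885 = 2.2734077 rad. 1 arcsecond = 4.8481368e-06 rad, so 2.2734077 rad = 2.2734077 / 4.8481368e-06 = 468924 arcsecond ≈ 4.689e+05 arcsecond (4 s.f.).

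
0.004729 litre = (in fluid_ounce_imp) 0.1664. Check: 1 litre = 0.001 m^3, so 0.004729 litre = 0.004729 * 0.001 = 4.729e-06 m^3. 1 fluid_ounce_imp = 2.8413063e-05 m^3, so 4.729e-06 m^3 = 4.729e-06 / 2.8413063e-05 = 0.16643753 fluid_ounce_imp ≈ 0.1664 fluid_ounce_imp (4 s.f.).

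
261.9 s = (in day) 0.003031. Check: 1 day = 86400 s, so 261.9 s = 261.9 / 86400 = 0.00303125 day ≈ 0.003031 day (4 s.f.).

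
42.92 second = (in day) 0.0004968. Check: 42.92 second = 42.92 s. 1 day = 86400 s, so 42.92 s = 42.92 / 86400 = 0.00049675926 day ≈ 0.0004968 day (4 s.f.).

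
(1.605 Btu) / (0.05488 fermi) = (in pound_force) 1 Btu = 1055.0559 J, so 1.605 Btu = 1.605 * 1055.0559 = 1693.3646 J. 1 fermi = 1e-15 m, so 0.05488 fermi = 0.05488 * 1e-15 = 5.488e-17 m. Combine: 1693.3646 J / 5.488e-17 m = 3.085577e+19 N. 1 pound_force = 4.4482216 N, so 3.085577e+19 N = 3.085577e+19 / 4.4482216 = 6.936653e+18 pound_force ≈ 6.937e+18 pound_force (4 s.f.). Final answer: 6.937e+18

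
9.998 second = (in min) 0.1666. Check: 9.998 second = 9.998 s. 1 min = 60 s, so 9.998 s = 9.998 / 60 = 0.16663333 min ≈ 0.1666 min (4 s.f.).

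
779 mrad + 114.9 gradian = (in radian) 1 mrad = 0.001 rad, so 779 mrad = 779 * 0.001 = 0.779 rad. 1 gradian = 0.015707963 rad, so 114.9 gradian = 114.9 * 0.015707963 = 1.804845 rad. Sum: 0.779 + 1.804845 = 2.583845 rad. 2.583845 rad = 2.583845 radian ≈ 2.584 radian (4 s.f.). Final answer: 2.584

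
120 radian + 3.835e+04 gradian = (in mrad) 7.224e+05. Check: 120 radian = 120 rad. 1 gradian = 0.015707963 rad, so 3.835e+04 gradian = 3.835e+04 * 0.015707963 = 602.40039 rad. Sum: 120 + 602.40039 = 722.40039 rad. 1 mrad = 0.001 rad, so 722.40039 rad = 722.40039 / 0.001 = 722400.39 mrad ≈ 7.224e+05 mrad (4 s.f.).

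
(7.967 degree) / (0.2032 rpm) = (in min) 0.1089. Check: 1 degree = 0.017453293 rad, so 7.967 degree = 7.967 * 0.017453293 = 0.13905038 rad. 1 rpm = 0.10471976 rad/s, so 0.2032 rpm = 0.2032 * 0.10471976 = 0.021279054 rad/s. Combine: 0.13905038 rad / 0.021279054 rad/s = 6.5346129 s. 1 min = 60 s, so 6.5346129 s = 6.5346129 / 60 = 0.10891021 min ≈ 0.1089 min (4 s.f.).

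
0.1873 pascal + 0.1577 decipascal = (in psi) 0.1873 pascal = 0.1873 Pa. 1 decipascal = 0.1 Pa, so 0.1577 decipascal = 0.1577 * 0.1 = 0.01577 Pa. Sum: 0.1873 + 0.01577 = 0.20307 Pa. 1 psi = 6894.7573 Pa, so 0.20307 Pa = 0.20307 / 6894.7573 = 2.9452813e-05 psi ≈ 2.945e-05 psi (4 s.f.). Final answer: 2.945e-05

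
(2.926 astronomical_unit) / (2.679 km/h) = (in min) 1 astronomical_unit = 1.4959787e+11 m, so 2.926 astronomical_unit = 2.926 * 1.4959787e+11 = 4.3772337e+11 m. 1 km/h = 0.27777778 m/s, so 2.679 km/h = 2.679 * 0.27777778 = 0.74416667 m/s. Combine: 4.3772337e+11 m / 0.74416667 m/s = 5.882061e+11 s. 1 min = 60 s, so 5.882061e+11 s = 5.882061e+11 / 60 = 9.8034349e+09 min ≈ 9.803e+09 min (4 s.f.). Final answer: 9.803e+09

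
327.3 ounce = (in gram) 9279. Check: 1 ounce = 0.028349523 kg, so 327.3 ounce = 327.3 * 0.028349523 = 9.2787989 kg. 1 gram = 0.001 kg, so 9.2787989 kg = 9.2787989 / 0.001 = 9278.7989 gram ≈ 9279 gram (4 s.f.).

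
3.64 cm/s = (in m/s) 0.0364. Check: 1 cm/s = 0.01 m/s, so 3.64 cm/s = 3.64 * 0.01 = 0.0364 m/s. Result: 0.0364 m/s.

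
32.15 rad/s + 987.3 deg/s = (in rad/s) 49.38. Check: 32.15 rad/s is already in rad/s. 1 deg/s = 0.017453293 rad/s, so 987.3 deg/s = 987.3 * 0.017453293 = 17.231636 rad/s. Sum: 32.15 + 17.231636 = 49.381636 rad/s. Result: 49.381636 rad/s ≈ 49.38 rad/s (4 s.f.).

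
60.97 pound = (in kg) 1 pound = 0.45359237 kg, so 60.97 pound = 60.97 * 0.45359237 = 27.655527 kg. Result: 27.655527 kg ≈ 27.66 kg (4 s.f.). Final answer: 27.66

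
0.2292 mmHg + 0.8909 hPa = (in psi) 0.01735. Check: 1 mmHg = 133.32237 Pa, so 0.2292 mmHg = 0.2292 * 133.32237 = 30.557487 Pa. 1 hPa = 100 Pa, so 0.8909 hPa = 0.8909 * 100 = 89.09 Pa. Sum: 30.557487 + 89.09 = 119.64749 Pa. 1 psi = 6894.7573 Pa, so 119.64749 Pa = 119.64749 / 6894.7573 = 0.017353401 psi ≈ 0.01735 psi (4 s.f.).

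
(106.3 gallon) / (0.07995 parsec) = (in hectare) 1.631e-20. Check: 1 gallon = 0.0037854118 m^3, so 106.3 gallon = 106.3 * 0.0037854118 = 0.40238927 m^3. 1 parsec = 3.0856776e+16 m, so 0.07995 parsec = 0.07995 * 3.0856776e+16 = 2.4669992e+15 m. Combine: 0.40238927 m^3 / 2.4669992e+15 m = 1.631088e-16 m^2. 1 hectare = 10000 m^2, so 1.631088e-16 m^2 = 1.631088e-16 / 10000 = 1.631088e-20 hectare ≈ 1.631e-20 hectare (4 s.f.).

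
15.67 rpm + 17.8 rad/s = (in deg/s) 1114. Check: 1 rpm = 0.10471976 rad/s, so 15.67 rpm = 15.67 * 0.10471976 = 1.6409586 rad/s. 17.8 rad/s is already in rad/s. Sum: 1.6409586 + 17.8 = 19.440959 rad/s. 1 deg/s = 0.017453293 rad/s, so 19.440959 rad/s = 19.440959 / 0.017453293 = 1113.8849 deg/s ≈ 1114 deg/s (4 s.f.).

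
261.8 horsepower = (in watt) 1 horsepower = 745.69987 W, so 261.8 horsepower = 261.8 * 745.69987 = 195224.23 W. 195224.23 W = 195224.23 watt ≈ 1.952e+05 watt (4 s.f.). Final answer: 1.952e+05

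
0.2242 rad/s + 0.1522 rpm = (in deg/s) 13.76. Check: 0.2242 rad/s is already in rad/s. 1 rpm = 0.10471976 rad/s, so 0.1522 rpm = 0.1522 * 0.10471976 = 0.015938347 rad/s. Sum: 0.2242 + 0.015938347 = 0.24013835 rad/s. 1 deg/s = 0.017453293 rad/s, so 0.24013835 rad/s = 0.24013835 / 0.017453293 = 13.758914 deg/s ≈ 13.76 deg/s (4 s.f.).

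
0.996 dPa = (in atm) 9.83e-07. Check: 1 dPa = 0.1 Pa, so 0.996 dPa = 0.996 * 0.1 = 0.0996 Pa. 1 atm = 101325 Pa, so 0.0996 Pa = 0.0996 / 101325 = 9.8297557e-07 atm ≈ 9.83e-07 atm (4 s.f.).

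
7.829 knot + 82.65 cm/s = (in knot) 1 knot = 0.51444444 m/s, so 7.829 knot = 7.829 * 0.51444444 = 4.0275856 m/s. 1 cm/s = 0.01 m/s, so 82.65 cm/s = 82.65 * 0.01 = 0.8265 m/s. Sum: 4.0275856 + 0.8265 = 4.8540856 m/s. 1 knot = 0.51444444 m/s, so 4.8540856 m/s = 4.8540856 / 0.51444444 = 9.4355875 knot ≈ 9.436 knot (4 s.f.). Final answer: 9.436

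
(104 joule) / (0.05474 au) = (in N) 104 joule = 104 J. 1 au = 1.4959787e+11 m, so 0.05474 au = 0.05474 * 1.4959787e+11 = 8.1889874e+09 m. Combine: 104 J / 8.1889874e+09 m = 1.2699983e-08 N. Result: 1.2699983e-08 N ≈ 1.27e-08 N (4 s.f.). Final answer: 1.27e-08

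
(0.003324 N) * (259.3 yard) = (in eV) 0.003324 N is already in N. 1 yard = 0.9144 m, so 259.3 yard = 259.3 * 0.9144 = 237.10392 m. Combine: 0.003324 N * 237.10392 m = 0.78813343 J. 1 eV = 1.6021766e-19 J, so 0.78813343 J = 0.78813343 / 1.6021766e-19 = 4.919142e+18 eV ≈ 4.919e+18 eV (4 s.f.). Final answer: 4.919e+18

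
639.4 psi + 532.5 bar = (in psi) 1 psi = 6894.7573 Pa, so 639.4 psi = 639.4 * 6894.7573 = 4408507.8 Pa. 1 bar = 100000 Pa, so 532.5 bar = 532.5 * 100000 = 53250000 Pa. Sum: 4408507.8 + 53250000 = 57658508 Pa. 1 psi = 6894.7573 Pa, so 57658508 Pa = 57658508 / 6894.7573 = 8362.6595 psi ≈ 8363 psi (4 s.f.). Final answer: 8363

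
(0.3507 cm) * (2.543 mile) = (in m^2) 14.35. Check: 1 cm = 0.01 m, so 0.3507 cm = 0.3507 * 0.01 = 0.003507 m. 1 mile = 1609.344 m, so 2.543 mile = 2.543 * 1609.344 = 4092.5618 m. Combine: 0.003507 m * 4092.5618 m = 14.352614 m^2. Result: 14.352614 m^2 ≈ 14.35 m^2 (4 s.f.).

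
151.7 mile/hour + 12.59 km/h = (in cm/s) 1 mile/hour = 0.44704 m/s, so 151.7 mile/hour = 151.7 * 0.44704 = 67.815968 m/s. 1 km/h = 0.27777778 m/s, so 12.59 km/h = 12.59 * 0.27777778 = 3.4972222 m/s. Sum: 67.815968 + 3.4972222 = 71.31319 m/s. 1 cm/s = 0.01 m/s, so 71.31319 m/s = 71.31319 / 0.01 = 7131.319 cm/s ≈ 7131 cm/s (4 s.f.). Final answer: 7131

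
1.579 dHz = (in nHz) 1.579e+08. Check: 1 dHz = 0.1 Hz, so 1.579 dHz = 1.579 * 0.1 = 0.1579 Hz. 1 nHz = 1e-09 Hz, so 0.1579 Hz = 0.1579 / 1e-09 = 1.579e+08 nHz.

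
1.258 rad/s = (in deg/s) 1 deg/s = 0.017453293 rad/s, so 1.258 rad/s = 1.258 / 0.017453293 = 72.078091 deg/s ≈ 72.08 deg/s (4 s.f.). Final answer: 72.08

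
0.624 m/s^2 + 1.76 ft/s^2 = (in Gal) 0.624 m/s^2 is already in m/s^2. 1 ft/s^2 = 0.3048 m/s^2, so 1.76 ft/s^2 = 1.76 * 0.3048 = 0.536448 m/s^2. Sum: 0.624 + 0.536448 = 1.160448 m/s^2. 1 Gal = 0.01 m/s^2, so 1.160448 m/s^2 = 1.160448 / 0.01 = 116.0448 Gal ≈ 116 Gal (4 s.f.). Final answer: 116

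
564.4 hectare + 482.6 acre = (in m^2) 1 hectare = 10000 m^2, so 564.4 hectare = 564.4 * 10000 = 5644000 m^2. 1 acre = 4046.8564 m^2, so 482.6 acre = 482.6 * 4046.8564 = 1953012.9 m^2. Sum: 5644000 + 1953012.9 = 7597012.9 m^2. Result: 7597012.9 m^2 ≈ 7.597e+06 m^2 (4 s.f.). Final answer: 7.597e+06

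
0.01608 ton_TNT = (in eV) 4.199e+26. Check: 1 ton_TNT = 4.184e+09 J, so 0.01608 ton_TNT = 0.01608 * 4.184e+09 = 67278720 J. 1 eV = 1.6021766e-19 J, so 67278720 J = 67278720 / 1.6021766e-19 = 4.1992074e+26 eV ≈ 4.199e+26 eV (4 s.f.).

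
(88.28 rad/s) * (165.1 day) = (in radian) 1.259e+09. Check: 88.28 rad/s is already in rad/s. 1 day = 86400 s, so 165.1 day = 165.1 * 86400 = 14264640 s. Combine: 88.28 rad/s * 14264640 s = 1.2592824e+09 rad. 1.2592824e+09 rad = 1.2592824e+09 radian ≈ 1.259e+09 radian (4 s.f.).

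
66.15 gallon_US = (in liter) 250.4. Check: 1 gallon_US = 0.0037854118 m^3, so 66.15 gallon_US = 66.15 * 0.0037854118 = 0.25040499 m^3. 1 liter = 0.001 m^3, so 0.25040499 m^3 = 0.25040499 / 0.001 = 250.40499 liter ≈ 250.4 liter (4 s.f.).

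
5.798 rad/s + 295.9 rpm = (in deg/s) 2108. Check: 5.798 rad/s is already in rad/s. 1 rpm = 0.10471976 rad/s, so 295.9 rpm = 295.9 * 0.10471976 = 30.986576 rad/s. Sum: 5.798 + 30.986576 = 36.784576 rad/s. 1 deg/s = 0.017453293 rad/s, so 36.784576 rad/s = 36.784576 / 0.017453293 = 2107.6009 deg/s ≈ 2108 deg/s (4 s.f.).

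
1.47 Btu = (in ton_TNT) 1 Btu = 1055.0559 J, so 1.47 Btu = 1.47 * 1055.0559 = 1550.9321 J. 1 ton_TNT = 4.184e+09 J, so 1550.9321 J = 1550.9321 / 4.184e+09 = 3.7068167e-07 ton_TNT ≈ 3.707e-07 ton_TNT (4 s.f.). Final answer: 3.707e-07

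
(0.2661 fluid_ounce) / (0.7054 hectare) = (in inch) 4.392e-08. Check: 1 fluid_ounce = 2.957353e-05 m^3, so 0.2661 fluid_ounce = 0.2661 * 2.957353e-05 = 7.8695162e-06 m^3. 1 hectare = 10000 m^2, so 0.7054 hectare = 0.7054 * 10000 = 7054 m^2. Combine: 7.8695162e-06 m^3 / 7054 m^2 = 1.1156105e-09 m. 1 inch = 0.0254 m, so 1.1156105e-09 m = 1.1156105e-09 / 0.0254 = 4.3921672e-08 inch ≈ 4.392e-08 inch (4 s.f.).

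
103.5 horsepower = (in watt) 7.718e+04. Check: 1 horsepower = 745.69987 W, so 103.5 horsepower = 103.5 * 745.69987 = 77179.937 W. 77179.937 W = 77179.937 watt ≈ 7.718e+04 watt (4 s.f.).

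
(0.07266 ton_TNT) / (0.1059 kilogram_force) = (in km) 2.927e+05. Check: 1 ton_TNT = 4.184e+09 J, so 0.07266 ton_TNT = 0.07266 * 4.184e+09 = 3.0400944e+08 J. 1 kilogram_force = 9.80665 N, so 0.1059 kilogram_force = 0.1059 * 9.80665 = 1.0385242 N. Combine: 3.0400944e+08 J / 1.0385242 N = 2.9273216e+08 m. 1 km = 1000 m, so 2.9273216e+08 m = 2.9273216e+08 / 1000 = 292732.16 km ≈ 2.927e+05 km (4 s.f.).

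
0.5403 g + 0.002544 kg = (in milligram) 1 g = 0.001 kg, so 0.5403 g = 0.5403 * 0.001 = 0.0005403 kg. 0.002544 kg is already in kg. Sum: 0.0005403 + 0.002544 = 0.0030843 kg. 1 milligram = 1e-06 kg, so 0.0030843 kg = 0.0030843 / 1e-06 = 3084.3 milligram ≈ 3084 milligram (4 s.f.). Final answer: 3084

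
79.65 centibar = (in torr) 1 centibar = 1000 Pa, so 79.65 centibar = 79.65 * 1000 = 79650 Pa. 1 torr = 133.32237 Pa, so 79650 Pa = 79650 / 133.32237 = 597.42413 torr ≈ 597.4 torr (4 s.f.). Final answer: 597.4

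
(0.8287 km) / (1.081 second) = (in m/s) 1 km = 1000 m, so 0.8287 km = 0.8287 * 1000 = 828.7 m. 1.081 second = 1.081 s. Combine: 828.7 m / 1.081 s = 766.605 m/s. Result: 766.605 m/s ≈ 766.6 m/s (4 s.f.). Final answer: 766.6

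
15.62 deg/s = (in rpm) 2.603. Check: 1 deg/s = 0.017453293 rad/s, so 15.62 deg/s = 15.62 * 0.017453293 = 0.27262043 rad/s. 1 rpm = 0.10471976 rad/s, so 0.27262043 rad/s = 0.27262043 / 0.10471976 = 2.6033333 rpm ≈ 2.603 rpm (4 s.f.).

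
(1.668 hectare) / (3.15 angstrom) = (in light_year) 0.005597. Check: 1 hectare = 10000 m^2, so 1.668 hectare = 1.668 * 10000 = 16680 m^2. 1 angstrom = 1e-10 m, so 3.15 angstrom = 3.15 * 1e-10 = 3.15e-10 m. Combine: 16680 m^2 / 3.15e-10 m = 5.2952381e+13 m. 1 light_year = 9.4607305e+15 m, so 5.2952381e+13 m = 5.2952381e+13 / 9.4607305e+15 = 0.0055970711 light_year ≈ 0.005597 light_year (4 s.f.).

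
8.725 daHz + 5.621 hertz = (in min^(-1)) 1 daHz = 10 Hz, so 8.725 daHz = 8.725 * 10 = 87.25 Hz. 5.621 hertz = 5.621 Hz. Sum: 87.25 + 5.621 = 92.871 Hz. 1 min^(-1) = 0.016666667 Hz, so 92.871 Hz = 92.871 / 0.016666667 = 5572.26 min^(-1) ≈ 5572 min^(-1) (4 s.f.). Final answer: 5572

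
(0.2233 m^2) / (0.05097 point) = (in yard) 1.358e+04. Check: 0.2233 m^2 is already in m^2. 1 point = 0.00035277778 m, so 0.05097 point = 0.05097 * 0.00035277778 = 1.7981083e-05 m. Combine: 0.2233 m^2 / 1.7981083e-05 m = 12418.607 m. 1 yard = 0.9144 m, so 12418.607 m = 12418.607 / 0.9144 = 13581.153 yard ≈ 1.358e+04 yard (4 s.f.).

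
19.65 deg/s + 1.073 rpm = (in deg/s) 26.09. Check: 1 deg/s = 0.017453293 rad/s, so 19.65 deg/s = 19.65 * 0.017453293 = 0.3429572 rad/s. 1 rpm = 0.10471976 rad/s, so 1.073 rpm = 1.073 * 0.10471976 = 0.1123643 rad/s. Sum: 0.3429572 + 0.1123643 = 0.4553215 rad/s. 1 deg/s = 0.017453293 rad/s, so 0.4553215 rad/s = 0.4553215 / 0.017453293 = 26.088 deg/s ≈ 26.09 deg/s (4 s.f.).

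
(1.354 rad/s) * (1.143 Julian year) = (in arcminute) 1.679e+11. Check: 1.354 rad/s is already in rad/s. 1 Julian year = 31557600 s, so 1.143 Julian year = 1.143 * 31557600 = 36070337 s. Combine: 1.354 rad/s * 36070337 s = 48839236 rad. 1 arcminute = 0.00029088821 rad, so 48839236 rad = 48839236 / 0.00029088821 = 1.6789693e+11 arcminute ≈ 1.679e+11 arcminute (4 s.f.).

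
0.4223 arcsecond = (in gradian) 0.0001303. Check: 1 arcsecond = 4.8481368e-06 rad, so 0.4223 arcsecond = 0.4223 * 4.8481368e-06 = 2.0473682e-06 rad. 1 gradian = 0.015707963 rad, so 2.0473682e-06 rad = 2.0473682e-06 / 0.015707963 = 0.00013033951 gradian ≈ 0.0001303 gradian (4 s.f.).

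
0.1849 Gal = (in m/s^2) 0.001849. Check: 1 Gal = 0.01 m/s^2, so 0.1849 Gal = 0.1849 * 0.01 = 0.001849 m/s^2. Result: 0.001849 m/s^2.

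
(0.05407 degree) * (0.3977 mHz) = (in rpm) 3.584e-06. Check: 1 degree = 0.017453293 rad, so 0.05407 degree = 0.05407 * 0.017453293 = 0.00094369953 rad. 1 mHz = 0.001 Hz, so 0.3977 mHz = 0.3977 * 0.001 = 0.0003977 Hz. Combine: 0.00094369953 rad * 0.0003977 Hz = 3.753093e-07 rad/s. 1 rpm = 0.10471976 rad/s, so 3.753093e-07 rad/s = 3.753093e-07 / 0.10471976 = 3.5839398e-06 rpm ≈ 3.584e-06 rpm (4 s.f.).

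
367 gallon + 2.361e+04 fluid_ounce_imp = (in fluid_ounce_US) 1 gallon = 0.0037854118 m^3, so 367 gallon = 367 * 0.0037854118 = 1.3892461 m^3. 1 fluid_ounce_imp = 2.8413063e-05 m^3, so 2.361e+04 fluid_ounce_imp = 2.361e+04 * 2.8413063e-05 = 0.67083241 m^3. Sum: 1.3892461 + 0.67083241 = 2.0600785 m^3. 1 fluid_ounce_US = 2.957353e-05 m^3, so 2.0600785 m^3 = 2.0600785 / 2.957353e-05 = 69659.542 fluid_ounce_US ≈ 6.966e+04 fluid_ounce_US (4 s.f.). Final answer: 6.966e+04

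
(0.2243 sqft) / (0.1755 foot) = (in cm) 1 sqft = 0.09290304 m^2, so 0.2243 sqft = 0.2243 * 0.09290304 = 0.020838152 m^2. 1 foot = 0.3048 m, so 0.1755 foot = 0.1755 * 0.3048 = 0.0534924 m. Combine: 0.020838152 m^2 / 0.0534924 m = 0.3895535 m. 1 cm = 0.01 m, so 0.3895535 m = 0.3895535 / 0.01 = 38.95535 cm ≈ 38.96 cm (4 s.f.). Final answer: 38.96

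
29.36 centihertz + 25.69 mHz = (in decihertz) 1 centihertz = 0.01 Hz, so 29.36 centihertz = 29.36 * 0.01 = 0.2936 Hz. 1 mHz = 0.001 Hz, so 25.69 mHz = 25.69 * 0.001 = 0.02569 Hz. Sum: 0.2936 + 0.02569 = 0.31929 Hz. 1 decihertz = 0.1 Hz, so 0.31929 Hz = 0.31929 / 0.1 = 3.1929 decihertz ≈ 3.193 decihertz (4 s.f.). Final answer: 3.193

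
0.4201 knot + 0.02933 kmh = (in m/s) 1 knot = 0.51444444 m/s, so 0.4201 knot = 0.4201 * 0.51444444 = 0.21611811 m/s. 1 kmh = 0.27777778 m/s, so 0.02933 kmh = 0.02933 * 0.27777778 = 0.0081472222 m/s. Sum: 0.21611811 + 0.0081472222 = 0.22426533 m/s. Result: 0.22426533 m/s ≈ 0.2243 m/s (4 s.f.). Final answer: 0.2243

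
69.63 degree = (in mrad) 1 degree = 0.017453293 rad, so 69.63 degree = 69.63 * 0.017453293 = 1.2152728 rad. 1 mrad = 0.001 rad, so 1.2152728 rad = 1.2152728 / 0.001 = 1215.2728 mrad ≈ 1215 mrad (4 s.f.). Final answer: 1215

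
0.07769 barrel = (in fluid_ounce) 417.7. Check: 1 barrel = 0.15898729 m^3, so 0.07769 barrel = 0.07769 * 0.15898729 = 0.012351723 m^3. 1 fluid_ounce = 2.957353e-05 m^3, so 0.012351723 m^3 = 0.012351723 / 2.957353e-05 = 417.66144 fluid_ounce ≈ 417.7 fluid_ounce (4 s.f.).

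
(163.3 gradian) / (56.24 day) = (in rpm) 5.041e-06. Check: 1 gradian = 0.015707963 rad, so 163.3 gradian = 163.3 * 0.015707963 = 2.5651104 rad. 1 day = 86400 s, so 56.24 day = 56.24 * 86400 = 4859136 s. Combine: 2.5651104 rad / 4859136 s = 5.2789434e-07 rad/s. 1 rpm = 0.10471976 rad/s, so 5.2789434e-07 rad/s = 5.2789434e-07 / 0.10471976 = 5.0410196e-06 rpm ≈ 5.041e-06 rpm (4 s.f.).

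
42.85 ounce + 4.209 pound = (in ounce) 1 ounce = 0.028349523 kg, so 42.85 ounce = 42.85 * 0.028349523 = 1.2147771 kg. 1 pound = 0.45359237 kg, so 4.209 pound = 4.209 * 0.45359237 = 1.9091703 kg. Sum: 1.2147771 + 1.9091703 = 3.1239474 kg. 1 ounce = 0.028349523 kg, so 3.1239474 kg = 3.1239474 / 0.028349523 = 110.194 ounce ≈ 110.2 ounce (4 s.f.). Final answer: 110.2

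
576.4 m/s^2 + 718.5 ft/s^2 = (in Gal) 7.954e+04. Check: 576.4 m/s^2 is already in m/s^2. 1 ft/s^2 = 0.3048 m/s^2, so 718.5 ft/s^2 = 718.5 * 0.3048 = 218.9988 m/s^2. Sum: 576.4 + 218.9988 = 795.3988 m/s^2. 1 Gal = 0.01 m/s^2, so 795.3988 m/s^2 = 795.3988 / 0.01 = 79539.88 Gal ≈ 7.954e+04 Gal (4 s.f.).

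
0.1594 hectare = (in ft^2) 1.716e+04. Check: 1 hectare = 10000 m^2, so 0.1594 hectare = 0.1594 * 10000 = 1594 m^2. 1 ft^2 = 0.09290304 m^2, so 1594 m^2 = 1594 / 0.09290304 = 17157.673 ft^2 ≈ 1.716e+04 ft^2 (4 s.f.).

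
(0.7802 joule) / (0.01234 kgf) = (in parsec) 0.7802 joule = 0.7802 J. 1 kgf = 9.80665 N, so 0.01234 kgf = 0.01234 * 9.80665 = 0.12101406 N. Combine: 0.7802 J / 0.12101406 N = 6.4471847 m. 1 parsec = 3.0856776e+16 m, so 6.4471847 m = 6.4471847 / 3.0856776e+16 = 2.0893903e-16 parsec ≈ 2.089e-16 parsec (4 s.f.). Final answer: 2.089e-16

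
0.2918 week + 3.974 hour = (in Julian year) 0.006046. Check: 1 week = 604800 s, so 0.2918 week = 0.2918 * 604800 = 176480.64 s. 1 hour = 3600 s, so 3.974 hour = 3.974 * 3600 = 14306.4 s. Sum: 176480.64 + 14306.4 = 190787.04 s. 1 Julian year = 31557600 s, so 190787.04 s = 190787.04 / 31557600 = 0.0060456765 Julian year ≈ 0.006046 Julian year (4 s.f.).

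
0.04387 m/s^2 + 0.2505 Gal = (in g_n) 0.04387 m/s^2 is already in m/s^2. 1 Gal = 0.01 m/s^2, so 0.2505 Gal = 0.2505 * 0.01 = 0.002505 m/s^2. Sum: 0.04387 + 0.002505 = 0.046375 m/s^2. 1 g_n = 9.80665 m/s^2, so 0.046375 m/s^2 = 0.046375 / 9.80665 = 0.0047289339 g_n ≈ 0.004729 g_n (4 s.f.). Final answer: 0.004729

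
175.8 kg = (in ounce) 1 ounce = 0.028349523 kg, so 175.8 kg = 175.8 / 0.028349523 = 6201.1625 ounce ≈ 6201 ounce (4 s.f.). Final answer: 6201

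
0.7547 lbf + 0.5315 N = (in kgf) 1 lbf = 4.4482216 N, so 0.7547 lbf = 0.7547 * 4.4482216 = 3.3570729 N. 0.5315 N is already in N. Sum: 3.3570729 + 0.5315 = 3.8885729 N. 1 kgf = 9.80665 N, so 3.8885729 N = 3.8885729 / 9.80665 = 0.39652408 kgf ≈ 0.3965 kgf (4 s.f.). Final answer: 0.3965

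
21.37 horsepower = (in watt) 1.594e+04. Check: 1 horsepower = 745.69987 W, so 21.37 horsepower = 21.37 * 745.69987 = 15935.606 W. 15935.606 W = 15935.606 watt ≈ 1.594e+04 watt (4 s.f.).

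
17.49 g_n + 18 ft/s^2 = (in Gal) 1.77e+04. Check: 1 g_n = 9.80665 m/s^2, so 17.49 g_n = 17.49 * 9.80665 = 171.51831 m/s^2. 1 ft/s^2 = 0.3048 m/s^2, so 18 ft/s^2 = 18 * 0.3048 = 5.4864 m/s^2. Sum: 171.51831 + 5.4864 = 177.00471 m/s^2. 1 Gal = 0.01 m/s^2, so 177.00471 m/s^2 = 177.00471 / 0.01 = 17700.471 Gal ≈ 1.77e+04 Gal (4 s.f.).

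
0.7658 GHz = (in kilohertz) 7.658e+05. Check: 1 GHz = 1e+09 Hz, so 0.7658 GHz = 0.7658 * 1e+09 = 7.658e+08 Hz. 1 kilohertz = 1000 Hz, so 7.658e+08 Hz = 7.658e+08 / 1000 = 765800 kilohertz ≈ 7.658e+05 kilohertz (4 s.f.).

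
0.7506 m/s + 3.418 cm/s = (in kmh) 0.7506 m/s is already in m/s. 1 cm/s = 0.01 m/s, so 3.418 cm/s = 3.418 * 0.01 = 0.03418 m/s. Sum: 0.7506 + 0.03418 = 0.78478 m/s. 1 kmh = 0.27777778 m/s, so 0.78478 m/s = 0.78478 / 0.27777778 = 2.825208 kmh ≈ 2.825 kmh (4 s.f.). Final answer: 2.825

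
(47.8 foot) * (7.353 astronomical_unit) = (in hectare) 1 foot = 0.3048 m, so 47.8 foot = 47.8 * 0.3048 = 14.56944 m. 1 astronomical_unit = 1.4959787e+11 m, so 7.353 astronomical_unit = 7.353 * 1.4959787e+11 = 1.0999931e+12 m. Combine: 14.56944 m * 1.0999931e+12 m = 1.6026284e+13 m^2. 1 hectare = 10000 m^2, so 1.6026284e+13 m^2 = 1.6026284e+13 / 10000 = 1.6026284e+09 hectare ≈ 1.603e+09 hectare (4 s.f.). Final answer: 1.603e+09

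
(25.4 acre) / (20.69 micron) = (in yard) 5.433e+09. Check: 1 acre = 4046.8564 m^2, so 25.4 acre = 25.4 * 4046.8564 = 102790.15 m^2. 1 micron = 1e-06 m, so 20.69 micron = 20.69 * 1e-06 = 2.069e-05 m. Combine: 102790.15 m^2 / 2.069e-05 m = 4.9681079e+09 m. 1 yard = 0.9144 m, so 4.9681079e+09 m = 4.9681079e+09 / 0.9144 = 5.4331889e+09 yard ≈ 5.433e+09 yard (4 s.f.).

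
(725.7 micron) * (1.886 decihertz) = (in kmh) 0.0004927. Check: 1 micron = 1e-06 m, so 725.7 micron = 725.7 * 1e-06 = 0.0007257 m. 1 decihertz = 0.1 Hz, so 1.886 decihertz = 1.886 * 0.1 = 0.1886 Hz. Combine: 0.0007257 m * 0.1886 Hz = 0.00013686702 m/s. 1 kmh = 0.27777778 m/s, so 0.00013686702 m/s = 0.00013686702 / 0.27777778 = 0.00049272127 kmh ≈ 0.0004927 kmh (4 s.f.).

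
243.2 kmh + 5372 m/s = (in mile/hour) 1 kmh = 0.27777778 m/s, so 243.2 kmh = 243.2 * 0.27777778 = 67.555556 m/s. 5372 m/s is already in m/s. Sum: 67.555556 + 5372 = 5439.5556 m/s. 1 mile/hour = 0.44704 m/s, so 5439.5556 m/s = 5439.5556 / 0.44704 = 12167.939 mile/hour ≈ 1.217e+04 mile/hour (4 s.f.). Final answer: 1.217e+04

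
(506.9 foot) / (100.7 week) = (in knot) 1 foot = 0.3048 m, so 506.9 foot = 506.9 * 0.3048 = 154.50312 m. 1 week = 604800 s, so 100.7 week = 100.7 * 604800 = 60903360 s. Combine: 154.50312 m / 60903360 s = 2.5368571e-06 m/s. 1 knot = 0.51444444 m/s, so 2.5368571e-06 m/s = 2.5368571e-06 / 0.51444444 = 4.9312557e-06 knot ≈ 4.931e-06 knot (4 s.f.). Final answer: 4.931e-06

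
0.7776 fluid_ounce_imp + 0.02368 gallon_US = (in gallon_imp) 1 fluid_ounce_imp = 2.8413063e-05 m^3, so 0.7776 fluid_ounce_imp = 0.7776 * 2.8413063e-05 = 2.2093997e-05 m^3. 1 gallon_US = 0.0037854118 m^3, so 0.02368 gallon_US = 0.02368 * 0.0037854118 = 8.9638551e-05 m^3. Sum: 2.2093997e-05 + 8.9638551e-05 = 0.00011173255 m^3. 1 gallon_imp = 0.00454609 m^3, so 0.00011173255 m^3 = 0.00011173255 / 0.00454609 = 0.024577725 gallon_imp ≈ 0.02458 gallon_imp (4 s.f.). Final answer: 0.02458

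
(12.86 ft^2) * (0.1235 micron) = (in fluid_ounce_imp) 0.005193. Check: 1 ft^2 = 0.09290304 m^2, so 12.86 ft^2 = 12.86 * 0.09290304 = 1.1947331 m^2. 1 micron = 1e-06 m, so 0.1235 micron = 0.1235 * 1e-06 = 1.235e-07 m. Combine: 1.1947331 m^2 * 1.235e-07 m = 1.4754954e-07 m^3. 1 fluid_ounce_imp = 2.8413063e-05 m^3, so 1.4754954e-07 m^3 = 1.4754954e-07 / 2.8413063e-05 = 0.0051930177 fluid_ounce_imp ≈ 0.005193 fluid_ounce_imp (4 s.f.).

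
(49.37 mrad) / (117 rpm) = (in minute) 1 mrad = 0.001 rad, so 49.37 mrad = 49.37 * 0.001 = 0.04937 rad. 1 rpm = 0.10471976 rad/s, so 117 rpm = 117 * 0.10471976 = 12.252211 rad/s. Combine: 0.04937 rad / 12.252211 rad/s = 0.0040294767 s. 1 minute = 60 s, so 0.0040294767 s = 0.0040294767 / 60 = 6.7157945e-05 minute ≈ 6.716e-05 minute (4 s.f.). Final answer: 6.716e-05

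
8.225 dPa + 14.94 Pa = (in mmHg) 1 dPa = 0.1 Pa, so 8.225 dPa = 8.225 * 0.1 = 0.8225 Pa. 14.94 Pa is already in Pa. Sum: 0.8225 + 14.94 = 15.7625 Pa. 1 mmHg = 133.32237 Pa, so 15.7625 Pa = 15.7625 / 133.32237 = 0.11822847 mmHg ≈ 0.1182 mmHg (4 s.f.). Final answer: 0.1182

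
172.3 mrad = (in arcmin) 1 mrad = 0.001 rad, so 172.3 mrad = 172.3 * 0.001 = 0.1723 rad. 1 arcmin = 0.00029088821 rad, so 0.1723 rad = 0.1723 / 0.00029088821 = 592.32377 arcmin ≈ 592.3 arcmin (4 s.f.). Final answer: 592.3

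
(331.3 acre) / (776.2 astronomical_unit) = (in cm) 1.155e-06. Check: 1 acre = 4046.8564 m^2, so 331.3 acre = 331.3 * 4046.8564 = 1340723.5 m^2. 1 astronomical_unit = 1.4959787e+11 m, so 776.2 astronomical_unit = 776.2 * 1.4959787e+11 = 1.1611787e+14 m. Combine: 1340723.5 m^2 / 1.1611787e+14 m = 1.1546229e-08 m. 1 cm = 0.01 m, so 1.1546229e-08 m = 1.1546229e-08 / 0.01 = 1.1546229e-06 cm ≈ 1.155e-06 cm (4 s.f.).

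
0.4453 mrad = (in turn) 7.087e-05. Check: 1 mrad = 0.001 rad, so 0.4453 mrad = 0.4453 * 0.001 = 0.0004453 rad. 1 turn = 6.2831853 rad, so 0.0004453 rad = 0.0004453 / 6.2831853 = 7.0871696e-05 turn ≈ 7.087e-05 turn (4 s.f.).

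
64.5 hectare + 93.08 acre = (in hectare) 102.2. Check: 1 hectare = 10000 m^2, so 64.5 hectare = 64.5 * 10000 = 645000 m^2. 1 acre = 4046.8564 m^2, so 93.08 acre = 93.08 * 4046.8564 = 376681.4 m^2. Sum: 645000 + 376681.4 = 1021681.4 m^2. 1 hectare = 10000 m^2, so 1021681.4 m^2 = 1021681.4 / 10000 = 102.16814 hectare ≈ 102.2 hectare (4 s.f.).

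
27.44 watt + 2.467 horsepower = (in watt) 27.44 watt = 27.44 W. 1 horsepower = 745.69987 W, so 2.467 horsepower = 2.467 * 745.69987 = 1839.6416 W. Sum: 27.44 + 1839.6416 = 1867.0816 W. 1867.0816 W = 1867.0816 watt ≈ 1867 watt (4 s.f.). Final answer: 1867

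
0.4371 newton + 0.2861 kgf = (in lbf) 0.4371 newton = 0.4371 N. 1 kgf = 9.80665 N, so 0.2861 kgf = 0.2861 * 9.80665 = 2.8056826 N. Sum: 0.4371 + 2.8056826 = 3.2427826 N. 1 lbf = 4.4482216 N, so 3.2427826 N = 3.2427826 / 4.4482216 = 0.72900652 lbf ≈ 0.729 lbf (4 s.f.). Final answer: 0.729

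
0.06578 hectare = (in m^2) 1 hectare = 10000 m^2, so 0.06578 hectare = 0.06578 * 10000 = 657.8 m^2. Result: 657.8 m^2. Final answer: 657.8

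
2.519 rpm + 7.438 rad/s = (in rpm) 1 rpm = 0.10471976 rad/s, so 2.519 rpm = 2.519 * 0.10471976 = 0.26378906 rad/s. 7.438 rad/s is already in rad/s. Sum: 0.26378906 + 7.438 = 7.7017891 rad/s. 1 rpm = 0.10471976 rad/s, so 7.7017891 rad/s = 7.7017891 / 0.10471976 = 73.546668 rpm ≈ 73.55 rpm (4 s.f.). Final answer: 73.55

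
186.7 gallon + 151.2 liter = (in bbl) 1 gallon = 0.0037854118 m^3, so 186.7 gallon = 186.7 * 0.0037854118 = 0.70673638 m^3. 1 liter = 0.001 m^3, so 151.2 liter = 151.2 * 0.001 = 0.1512 m^3. Sum: 0.70673638 + 0.1512 = 0.85793638 m^3. 1 bbl = 0.15898729 m^3, so 0.85793638 m^3 = 0.85793638 / 0.15898729 = 5.3962575 bbl ≈ 5.396 bbl (4 s.f.). Final answer: 5.396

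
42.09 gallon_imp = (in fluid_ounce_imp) 6734. Check: 1 gallon_imp = 0.00454609 m^3, so 42.09 gallon_imp = 42.09 * 0.00454609 = 0.19134493 m^3. 1 fluid_ounce_imp = 2.8413063e-05 m^3, so 0.19134493 m^3 = 0.19134493 / 2.8413063e-05 = 6734.4 fluid_ounce_imp ≈ 6734 fluid_ounce_imp (4 s.f.).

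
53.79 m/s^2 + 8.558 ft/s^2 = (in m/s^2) 53.79 m/s^2 is already in m/s^2. 1 ft/s^2 = 0.3048 m/s^2, so 8.558 ft/s^2 = 8.558 * 0.3048 = 2.6084784 m/s^2. Sum: 53.79 + 2.6084784 = 56.398478 m/s^2. Result: 56.398478 m/s^2 ≈ 56.4 m/s^2 (4 s.f.). Final answer: 56.4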